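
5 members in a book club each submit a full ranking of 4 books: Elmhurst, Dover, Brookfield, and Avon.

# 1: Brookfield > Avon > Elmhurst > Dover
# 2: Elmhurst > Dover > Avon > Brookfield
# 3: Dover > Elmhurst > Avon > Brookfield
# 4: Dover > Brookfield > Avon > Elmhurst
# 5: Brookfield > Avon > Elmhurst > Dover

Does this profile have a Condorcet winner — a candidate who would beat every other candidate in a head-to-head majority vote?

No

Head-to-head results (5 voters total):
Elmhurst vs Dover: Elmhurst wins 3–2.
Elmhurst vs Brookfield: Brookfield wins 3–2.
Elmhurst vs Avon: Avon wins 3–2.
Dover vs Brookfield: Dover wins 3–2.
Dover vs Avon: Dover wins 3–2.
Brookfield vs Avon: Brookfield wins 3–2.
No candidate beats all others: Elmhurst beats Dover beats Brookfield beats Elmhurst, a majority cycle.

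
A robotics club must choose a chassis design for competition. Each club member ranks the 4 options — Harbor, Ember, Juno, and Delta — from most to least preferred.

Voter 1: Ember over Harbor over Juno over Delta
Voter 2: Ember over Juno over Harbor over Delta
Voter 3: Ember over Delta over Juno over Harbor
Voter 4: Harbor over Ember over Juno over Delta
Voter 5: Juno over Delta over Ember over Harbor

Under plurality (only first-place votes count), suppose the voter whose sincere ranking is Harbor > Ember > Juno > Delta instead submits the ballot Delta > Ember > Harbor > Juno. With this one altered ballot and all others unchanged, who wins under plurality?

First-place totals with the altered ballot: Harbor 0, Ember 3, Juno 1, Delta 1.
The winner is unchanged: still Ember.

Ember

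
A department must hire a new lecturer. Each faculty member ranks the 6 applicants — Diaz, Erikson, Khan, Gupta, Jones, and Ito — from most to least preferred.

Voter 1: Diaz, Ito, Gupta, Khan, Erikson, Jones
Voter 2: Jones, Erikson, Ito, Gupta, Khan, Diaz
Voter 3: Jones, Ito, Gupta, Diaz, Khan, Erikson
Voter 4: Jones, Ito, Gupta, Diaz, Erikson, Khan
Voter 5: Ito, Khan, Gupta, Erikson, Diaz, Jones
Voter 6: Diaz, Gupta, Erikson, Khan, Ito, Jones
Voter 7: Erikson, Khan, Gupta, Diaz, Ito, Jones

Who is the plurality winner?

First-place vote totals:
  Diaz: 2
  Erikson: 1
  Khan: 0
  Gupta: 0
  Jones: 3
  Ito: 1
Jones has the most first-place votes.

Jones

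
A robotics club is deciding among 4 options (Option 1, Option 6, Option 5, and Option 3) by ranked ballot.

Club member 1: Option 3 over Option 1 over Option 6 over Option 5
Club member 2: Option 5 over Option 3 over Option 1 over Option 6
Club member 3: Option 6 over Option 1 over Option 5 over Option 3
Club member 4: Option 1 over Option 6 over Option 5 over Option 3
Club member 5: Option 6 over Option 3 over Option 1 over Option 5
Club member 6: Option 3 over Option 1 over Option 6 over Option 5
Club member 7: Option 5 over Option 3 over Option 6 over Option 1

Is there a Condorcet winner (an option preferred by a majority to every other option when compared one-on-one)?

Head-to-head results (7 voters total):
Option 1 vs Option 6: Option 1 wins 4–3.
Option 1 vs Option 5: Option 1 wins 5–2.
Option 1 vs Option 3: Option 3 wins 5–2.
Option 6 vs Option 5: Option 6 wins 5–2.
Option 6 vs Option 3: Option 3 wins 4–3.
Option 5 vs Option 3: Option 5 wins 4–3.
No candidate beats all others: Option 1 beats Option 5 beats Option 3 beats Option 1, a majority cycle.

No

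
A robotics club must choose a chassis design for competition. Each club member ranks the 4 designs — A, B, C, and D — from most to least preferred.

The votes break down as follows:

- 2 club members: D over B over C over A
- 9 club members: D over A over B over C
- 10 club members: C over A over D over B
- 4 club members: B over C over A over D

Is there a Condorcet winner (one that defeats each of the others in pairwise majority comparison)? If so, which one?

Head-to-head results (25 voters total):
A vs B: A wins 19–6.
A vs C: C wins 16–9.
A vs D: A wins 14–11.
B vs C: B wins 15–10.
B vs D: D wins 21–4.
C vs D: C wins 14–11.
No candidate beats all others: A beats B beats C beats A, a majority cycle.

There is no Condorcet winner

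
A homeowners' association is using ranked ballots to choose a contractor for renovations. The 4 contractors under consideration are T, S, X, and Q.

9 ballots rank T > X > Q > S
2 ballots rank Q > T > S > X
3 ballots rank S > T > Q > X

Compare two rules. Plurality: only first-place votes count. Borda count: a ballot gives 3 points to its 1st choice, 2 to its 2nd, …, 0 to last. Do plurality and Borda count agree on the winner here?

Yes

Plurality first-place counts: T 9, S 3, X 0, Q 2 → T.
Borda totals: T 37, S 11, X 18, Q 18 → T.
The two rules agree on T.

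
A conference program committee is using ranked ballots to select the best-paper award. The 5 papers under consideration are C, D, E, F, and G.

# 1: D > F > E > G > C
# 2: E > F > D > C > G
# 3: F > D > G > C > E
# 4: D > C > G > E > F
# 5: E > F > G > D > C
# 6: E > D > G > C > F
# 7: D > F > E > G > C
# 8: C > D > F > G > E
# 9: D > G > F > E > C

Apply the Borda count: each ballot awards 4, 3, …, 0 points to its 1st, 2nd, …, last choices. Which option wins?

D

Borda scores:
  C: 0 + 1 + 1 + 3 + 0 + 1 + 0 + 4 + 0 = 10
  D: 4 + 2 + 3 + 4 + 1 + 3 + 4 + 3 + 4 = 28
  E: 2 + 4 + 0 + 1 + 4 + 4 + 2 + 0 + 1 = 18
  F: 3 + 3 + 4 + 0 + 3 + 0 + 3 + 2 + 2 = 20
  G: 1 + 0 + 2 + 2 + 2 + 2 + 1 + 1 + 3 = 14
D has the highest total.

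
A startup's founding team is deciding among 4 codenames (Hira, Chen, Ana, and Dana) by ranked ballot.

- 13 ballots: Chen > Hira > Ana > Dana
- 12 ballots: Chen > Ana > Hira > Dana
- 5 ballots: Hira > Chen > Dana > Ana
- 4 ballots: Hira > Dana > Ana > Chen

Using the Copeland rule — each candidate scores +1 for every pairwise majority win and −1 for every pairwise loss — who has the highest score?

Pairwise results:
  Hira vs Chen: Chen wins 25–9.
  Hira vs Ana: Hira wins 22–12.
  Hira vs Dana: Hira wins 34–0.
  Chen vs Ana: Chen wins 30–4.
  Chen vs Dana: Chen wins 30–4.
  Ana vs Dana: Ana wins 25–9.
Copeland scores (wins − losses):
  Hira: 2 − 1 = 1
  Chen: 3 − 0 = 3
  Ana: 1 − 2 = -1
  Dana: 0 − 3 = -3
Chen has the best Copeland score.

Chen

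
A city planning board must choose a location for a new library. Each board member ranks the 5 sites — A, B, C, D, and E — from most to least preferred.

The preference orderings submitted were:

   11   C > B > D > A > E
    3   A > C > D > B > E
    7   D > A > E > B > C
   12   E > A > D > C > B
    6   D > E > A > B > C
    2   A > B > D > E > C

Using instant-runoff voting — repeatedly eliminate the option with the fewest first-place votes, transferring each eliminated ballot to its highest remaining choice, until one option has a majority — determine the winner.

D

Round 1: D 13, E 12, C 11, A 5, B 0. B has the fewest and is eliminated.
Round 2: D 13, E 12, C 11, A 5. A has the fewest and is eliminated.
Round 3: D 15, C 14, E 12. E has the fewest and is eliminated.
Round 4: D 27, C 14. D has a majority.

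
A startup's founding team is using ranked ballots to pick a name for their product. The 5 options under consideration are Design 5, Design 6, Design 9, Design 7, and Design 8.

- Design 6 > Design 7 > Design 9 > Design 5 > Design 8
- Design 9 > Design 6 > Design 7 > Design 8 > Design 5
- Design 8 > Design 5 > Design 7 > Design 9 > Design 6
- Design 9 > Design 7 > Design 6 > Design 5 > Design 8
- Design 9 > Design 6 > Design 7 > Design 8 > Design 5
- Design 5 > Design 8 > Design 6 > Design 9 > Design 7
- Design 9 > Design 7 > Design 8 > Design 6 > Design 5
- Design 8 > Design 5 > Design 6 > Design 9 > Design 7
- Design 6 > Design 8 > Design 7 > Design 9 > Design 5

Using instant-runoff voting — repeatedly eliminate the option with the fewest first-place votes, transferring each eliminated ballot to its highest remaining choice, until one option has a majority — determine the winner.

Round 1: Design 9 4, Design 6 2, Design 8 2, Design 5 1, Design 7 0. Design 7 has the fewest and is eliminated.
Round 2: Design 9 4, Design 6 2, Design 8 2, Design 5 1. Design 5 has the fewest and is eliminated.
Round 3: Design 9 4, Design 8 3, Design 6 2. Design 6 has the fewest and is eliminated.
Round 4: Design 9 5, Design 8 4. Design 9 has a majority.

Design 9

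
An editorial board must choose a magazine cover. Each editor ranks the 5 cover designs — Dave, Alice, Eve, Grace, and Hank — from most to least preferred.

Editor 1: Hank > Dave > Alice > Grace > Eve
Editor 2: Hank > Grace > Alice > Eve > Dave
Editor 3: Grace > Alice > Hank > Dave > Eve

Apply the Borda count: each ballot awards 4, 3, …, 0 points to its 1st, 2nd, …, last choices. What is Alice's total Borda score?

Borda scores:
  Dave: 3 + 0 + 1 = 4
  Alice: 2 + 2 + 3 = 7
  Eve: 0 + 1 + 0 = 1
  Grace: 1 + 3 + 4 = 8
  Hank: 4 + 4 + 2 = 10

7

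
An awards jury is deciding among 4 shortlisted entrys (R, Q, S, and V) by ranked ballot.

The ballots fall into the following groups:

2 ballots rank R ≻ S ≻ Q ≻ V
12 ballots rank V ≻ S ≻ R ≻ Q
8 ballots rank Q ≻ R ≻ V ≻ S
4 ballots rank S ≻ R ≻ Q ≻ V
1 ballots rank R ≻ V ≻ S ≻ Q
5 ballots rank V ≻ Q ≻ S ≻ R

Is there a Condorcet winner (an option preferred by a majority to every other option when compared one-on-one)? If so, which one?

V

Head-to-head results (32 voters total):
R vs Q: R wins 19–13.
R vs S: S wins 21–11.
R vs V: V wins 17–15.
Q vs S: S wins 19–13.
Q vs V: V wins 18–14.
S vs V: V wins 26–6.
V beats each rival — R (17–15), Q (18–14), S (26–6) — so V is the Condorcet winner.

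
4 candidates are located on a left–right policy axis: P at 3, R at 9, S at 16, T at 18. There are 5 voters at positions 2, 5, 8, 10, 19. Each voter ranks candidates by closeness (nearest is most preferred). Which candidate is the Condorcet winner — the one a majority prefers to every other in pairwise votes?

With single-peaked preferences on a line, the Condorcet winner is the candidate closest to the median voter.
The median voter (position 8) is closest to R at 9.
Check: R vs S — voters closer to R: 4 of 5.

R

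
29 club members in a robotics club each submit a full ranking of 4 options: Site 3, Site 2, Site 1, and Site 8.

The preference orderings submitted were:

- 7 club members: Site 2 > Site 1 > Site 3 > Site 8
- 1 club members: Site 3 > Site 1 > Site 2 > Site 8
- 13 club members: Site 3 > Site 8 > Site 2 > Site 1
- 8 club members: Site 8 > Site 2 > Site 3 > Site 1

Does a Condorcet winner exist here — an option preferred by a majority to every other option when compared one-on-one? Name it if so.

There is no Condorcet winner

Head-to-head results (29 voters total):
Site 3 vs Site 2: Site 2 wins 15–14.
Site 3 vs Site 1: Site 3 wins 22–7.
Site 3 vs Site 8: Site 3 wins 21–8.
Site 2 vs Site 1: Site 2 wins 28–1.
Site 2 vs Site 8: Site 8 wins 21–8.
Site 1 vs Site 8: Site 8 wins 21–8.
No candidate beats all others: Site 3 beats Site 8 beats Site 2 beats Site 3, a majority cycle.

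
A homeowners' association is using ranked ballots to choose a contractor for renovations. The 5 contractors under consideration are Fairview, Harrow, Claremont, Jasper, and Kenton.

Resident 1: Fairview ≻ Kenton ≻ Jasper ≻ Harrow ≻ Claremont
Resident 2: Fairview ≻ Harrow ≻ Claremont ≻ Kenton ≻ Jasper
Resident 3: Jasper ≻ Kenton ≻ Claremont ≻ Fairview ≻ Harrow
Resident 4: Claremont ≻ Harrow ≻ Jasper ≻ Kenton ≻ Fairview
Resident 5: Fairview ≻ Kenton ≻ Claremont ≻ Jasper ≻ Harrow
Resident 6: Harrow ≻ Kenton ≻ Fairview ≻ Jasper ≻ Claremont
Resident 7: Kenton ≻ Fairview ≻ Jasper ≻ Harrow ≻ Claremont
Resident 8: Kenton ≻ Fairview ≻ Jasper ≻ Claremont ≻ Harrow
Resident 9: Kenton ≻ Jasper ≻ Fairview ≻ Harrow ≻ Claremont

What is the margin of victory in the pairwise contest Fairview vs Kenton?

3

Ballots ranking Fairview above Kenton: 3.
Ballots ranking Kenton above Fairview: 6.
Kenton wins 6–3, a margin of 3.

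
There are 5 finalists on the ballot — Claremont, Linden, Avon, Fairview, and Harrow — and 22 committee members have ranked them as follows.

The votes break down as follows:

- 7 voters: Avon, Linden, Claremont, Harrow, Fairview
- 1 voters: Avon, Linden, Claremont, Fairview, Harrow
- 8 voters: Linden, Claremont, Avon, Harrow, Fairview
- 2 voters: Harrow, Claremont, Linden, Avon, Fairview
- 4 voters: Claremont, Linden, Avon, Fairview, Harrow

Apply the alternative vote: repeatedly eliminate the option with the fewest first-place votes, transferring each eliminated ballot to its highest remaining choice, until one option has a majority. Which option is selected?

Linden

Round 1: Linden 8, Avon 8, Claremont 4, Harrow 2, Fairview 0. Fairview has the fewest and is eliminated.
Round 2: Linden 8, Avon 8, Claremont 4, Harrow 2. Harrow has the fewest and is eliminated.
Round 3: Linden 8, Avon 8, Claremont 6. Claremont has the fewest and is eliminated.
Round 4: Linden 14, Avon 8. Linden has a majority.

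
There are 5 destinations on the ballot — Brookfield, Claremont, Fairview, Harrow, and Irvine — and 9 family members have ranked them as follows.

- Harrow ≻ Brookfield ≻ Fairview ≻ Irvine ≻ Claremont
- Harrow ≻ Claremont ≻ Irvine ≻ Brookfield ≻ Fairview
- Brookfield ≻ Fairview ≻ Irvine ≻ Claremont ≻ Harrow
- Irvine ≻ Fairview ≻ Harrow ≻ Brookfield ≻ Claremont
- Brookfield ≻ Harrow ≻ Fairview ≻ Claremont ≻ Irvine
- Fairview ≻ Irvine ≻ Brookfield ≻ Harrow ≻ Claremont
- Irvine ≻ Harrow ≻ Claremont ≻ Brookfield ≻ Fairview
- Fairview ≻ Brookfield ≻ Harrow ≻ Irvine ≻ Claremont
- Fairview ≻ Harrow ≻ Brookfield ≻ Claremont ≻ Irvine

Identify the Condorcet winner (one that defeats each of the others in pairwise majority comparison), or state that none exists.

Head-to-head results (9 voters total):
Brookfield vs Claremont: Brookfield wins 7–2.
Brookfield vs Fairview: Brookfield wins 5–4.
Brookfield vs Harrow: Harrow wins 5–4.
Brookfield vs Irvine: Brookfield wins 5–4.
Claremont vs Fairview: Fairview wins 7–2.
Claremont vs Harrow: Harrow wins 8–1.
Claremont vs Irvine: Irvine wins 6–3.
Fairview vs Harrow: Fairview wins 5–4.
Fairview vs Irvine: Fairview wins 6–3.
Harrow vs Irvine: Harrow wins 5–4.
No candidate beats all others: Brookfield beats Fairview beats Harrow beats Brookfield, a majority cycle.

None — there is no Condorcet winner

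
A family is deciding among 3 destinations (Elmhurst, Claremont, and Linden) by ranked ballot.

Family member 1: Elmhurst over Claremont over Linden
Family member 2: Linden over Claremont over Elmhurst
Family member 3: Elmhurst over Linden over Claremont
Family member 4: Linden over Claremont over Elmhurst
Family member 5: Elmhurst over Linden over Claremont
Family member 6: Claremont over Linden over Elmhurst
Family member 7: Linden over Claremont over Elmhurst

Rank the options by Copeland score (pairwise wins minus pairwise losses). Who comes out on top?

Linden

Pairwise results:
  Elmhurst vs Claremont: Claremont wins 4–3.
  Elmhurst vs Linden: Linden wins 4–3.
  Claremont vs Linden: Linden wins 5–2.
Copeland scores (wins − losses):
  Elmhurst: 0 − 2 = -2
  Claremont: 1 − 1 = 0
  Linden: 2 − 0 = 2
Linden has the best Copeland score.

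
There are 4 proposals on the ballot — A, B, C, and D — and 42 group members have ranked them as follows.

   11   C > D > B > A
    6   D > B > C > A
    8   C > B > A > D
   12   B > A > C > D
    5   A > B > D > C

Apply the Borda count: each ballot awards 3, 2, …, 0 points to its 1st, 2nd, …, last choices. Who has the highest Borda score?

B

Borda scores:
  A: 11·0 + 6·0 + 8·1 + 12·2 + 5·3 = 47
  B: 11·1 + 6·2 + 8·2 + 12·3 + 5·2 = 85
  C: 11·3 + 6·1 + 8·3 + 12·1 + 5·0 = 75
  D: 11·2 + 6·3 + 8·0 + 12·0 + 5·1 = 45
B has the highest total.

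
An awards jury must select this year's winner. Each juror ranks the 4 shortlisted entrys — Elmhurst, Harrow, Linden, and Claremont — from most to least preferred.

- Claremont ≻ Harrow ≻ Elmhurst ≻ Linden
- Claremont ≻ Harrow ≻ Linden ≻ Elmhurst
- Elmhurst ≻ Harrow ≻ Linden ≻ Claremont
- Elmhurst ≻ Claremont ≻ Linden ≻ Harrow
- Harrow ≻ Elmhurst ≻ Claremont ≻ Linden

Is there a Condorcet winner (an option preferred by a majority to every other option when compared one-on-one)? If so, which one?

Head-to-head results (5 voters total):
Elmhurst vs Harrow: Harrow wins 3–2.
Elmhurst vs Linden: Elmhurst wins 4–1.
Elmhurst vs Claremont: Elmhurst wins 3–2.
Harrow vs Linden: Harrow wins 4–1.
Harrow vs Claremont: Claremont wins 3–2.
Linden vs Claremont: Claremont wins 4–1.
No candidate beats all others: Elmhurst beats Claremont beats Harrow beats Elmhurst, a majority cycle.

There is no Condorcet winner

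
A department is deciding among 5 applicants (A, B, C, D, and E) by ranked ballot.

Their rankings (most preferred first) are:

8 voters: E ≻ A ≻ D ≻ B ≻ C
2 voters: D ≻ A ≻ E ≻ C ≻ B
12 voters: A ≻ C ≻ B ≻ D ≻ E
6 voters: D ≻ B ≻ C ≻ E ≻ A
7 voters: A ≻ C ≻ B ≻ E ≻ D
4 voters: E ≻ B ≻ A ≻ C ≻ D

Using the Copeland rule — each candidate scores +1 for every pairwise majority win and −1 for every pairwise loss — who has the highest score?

A

Pairwise results:
  A vs B: A wins 29–10.
  A vs C: A wins 33–6.
  A vs D: A wins 31–8.
  A vs E: A wins 21–18.
  B vs C: C wins 21–18.
  B vs D: B wins 23–16.
  B vs E: B wins 25–14.
  C vs D: C wins 23–16.
  C vs E: C wins 25–14.
  D vs E: D wins 20–19.
Copeland scores (wins − losses):
  A: 4 − 0 = 4
  B: 2 − 2 = 0
  C: 3 − 1 = 2
  D: 1 − 3 = -2
  E: 0 − 4 = -4
A has the best Copeland score.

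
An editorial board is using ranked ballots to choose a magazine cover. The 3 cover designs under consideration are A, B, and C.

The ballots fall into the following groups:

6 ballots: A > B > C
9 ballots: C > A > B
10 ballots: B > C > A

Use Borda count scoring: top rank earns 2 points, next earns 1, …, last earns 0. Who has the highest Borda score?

C

Borda scores:
  A: 6·2 + 9·1 + 10·0 = 21
  B: 6·1 + 9·0 + 10·2 = 26
  C: 6·0 + 9·2 + 10·1 = 28
C has the highest total.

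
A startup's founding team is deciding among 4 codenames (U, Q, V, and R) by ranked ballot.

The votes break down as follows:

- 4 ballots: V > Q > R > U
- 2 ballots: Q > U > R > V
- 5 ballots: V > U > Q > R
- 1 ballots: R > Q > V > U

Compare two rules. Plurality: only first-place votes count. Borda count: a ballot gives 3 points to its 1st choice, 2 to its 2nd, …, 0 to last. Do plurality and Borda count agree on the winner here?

Yes

Plurality first-place counts: U 0, Q 2, V 9, R 1 → V.
Borda totals: U 14, Q 21, V 28, R 9 → V.
The two rules agree on V.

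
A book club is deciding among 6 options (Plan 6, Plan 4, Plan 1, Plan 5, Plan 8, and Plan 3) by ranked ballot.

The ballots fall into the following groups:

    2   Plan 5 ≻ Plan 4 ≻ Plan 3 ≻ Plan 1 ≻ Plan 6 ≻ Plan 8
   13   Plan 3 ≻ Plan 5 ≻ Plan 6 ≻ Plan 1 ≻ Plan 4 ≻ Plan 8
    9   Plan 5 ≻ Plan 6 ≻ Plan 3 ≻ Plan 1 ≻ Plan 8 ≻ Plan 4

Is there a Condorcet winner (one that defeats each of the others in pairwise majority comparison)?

Head-to-head results (24 voters total):
Plan 6 vs Plan 4: Plan 6 wins 22–2.
Plan 6 vs Plan 1: Plan 6 wins 22–2.
Plan 6 vs Plan 5: Plan 5 wins 24–0.
Plan 6 vs Plan 8: Plan 6 wins 24–0.
Plan 6 vs Plan 3: Plan 3 wins 15–9.
Plan 4 vs Plan 1: Plan 1 wins 22–2.
Plan 4 vs Plan 5: Plan 5 wins 24–0.
Plan 4 vs Plan 8: Plan 4 wins 15–9.
Plan 4 vs Plan 3: Plan 3 wins 22–2.
Plan 1 vs Plan 5: Plan 5 wins 24–0.
Plan 1 vs Plan 8: Plan 1 wins 24–0.
Plan 1 vs Plan 3: Plan 3 wins 24–0.
Plan 5 vs Plan 8: Plan 5 wins 24–0.
Plan 5 vs Plan 3: Plan 3 wins 13–11.
Plan 8 vs Plan 3: Plan 3 wins 24–0.
Plan 3 beats each rival — Plan 6 (15–9), Plan 4 (22–2), Plan 1 (24–0), Plan 5 (13–11), Plan 8 (24–0) — so Plan 3 is the Condorcet winner.

Yes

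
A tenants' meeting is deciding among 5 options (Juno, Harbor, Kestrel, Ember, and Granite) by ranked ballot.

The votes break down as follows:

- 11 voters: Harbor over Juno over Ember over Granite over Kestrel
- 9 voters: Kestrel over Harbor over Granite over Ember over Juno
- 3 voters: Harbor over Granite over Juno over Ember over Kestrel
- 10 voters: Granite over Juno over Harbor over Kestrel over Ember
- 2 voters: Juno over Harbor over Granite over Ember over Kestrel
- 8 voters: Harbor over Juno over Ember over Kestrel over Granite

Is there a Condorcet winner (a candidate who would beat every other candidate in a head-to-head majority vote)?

Head-to-head results (43 voters total):
Juno vs Harbor: Harbor wins 31–12.
Juno vs Kestrel: Juno wins 34–9.
Juno vs Ember: Juno wins 34–9.
Juno vs Granite: Granite wins 22–21.
Harbor vs Kestrel: Harbor wins 34–9.
Harbor vs Ember: Harbor wins 43–0.
Harbor vs Granite: Harbor wins 33–10.
Kestrel vs Ember: Ember wins 24–19.
Kestrel vs Granite: Granite wins 26–17.
Ember vs Granite: Granite wins 24–19.
Harbor beats each rival — Juno (31–12), Kestrel (34–9), Ember (43–0), Granite (33–10) — so Harbor is the Condorcet winner.

Yes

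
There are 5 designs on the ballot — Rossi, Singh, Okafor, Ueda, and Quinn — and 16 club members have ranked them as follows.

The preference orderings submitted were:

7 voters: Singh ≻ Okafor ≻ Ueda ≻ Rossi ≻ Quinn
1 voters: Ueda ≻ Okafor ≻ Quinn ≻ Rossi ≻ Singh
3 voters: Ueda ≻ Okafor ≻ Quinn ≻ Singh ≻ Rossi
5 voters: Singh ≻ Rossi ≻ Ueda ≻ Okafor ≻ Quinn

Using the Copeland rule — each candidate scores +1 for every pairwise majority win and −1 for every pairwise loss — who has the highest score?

Singh

Pairwise results:
  Rossi vs Singh: Singh wins 15–1.
  Rossi vs Okafor: Okafor wins 11–5.
  Rossi vs Ueda: Ueda wins 11–5.
  Rossi vs Quinn: Rossi wins 12–4.
  Singh vs Okafor: Singh wins 12–4.
  Singh vs Ueda: Singh wins 12–4.
  Singh vs Quinn: Singh wins 12–4.
  Okafor vs Ueda: Ueda wins 9–7.
  Okafor vs Quinn: Okafor wins 16–0.
  Ueda vs Quinn: Ueda wins 16–0.
Copeland scores (wins − losses):
  Rossi: 1 − 3 = -2
  Singh: 4 − 0 = 4
  Okafor: 2 − 2 = 0
  Ueda: 3 − 1 = 2
  Quinn: 0 − 4 = -4
Singh has the best Copeland score.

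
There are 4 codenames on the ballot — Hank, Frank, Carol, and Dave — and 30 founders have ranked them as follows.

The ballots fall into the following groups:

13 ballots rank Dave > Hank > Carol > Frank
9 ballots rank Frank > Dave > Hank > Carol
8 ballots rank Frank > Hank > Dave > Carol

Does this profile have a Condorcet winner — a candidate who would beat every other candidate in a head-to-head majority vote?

Yes

Head-to-head results (30 voters total):
Hank vs Frank: Frank wins 17–13.
Hank vs Carol: Hank wins 30–0.
Hank vs Dave: Dave wins 22–8.
Frank vs Carol: Frank wins 17–13.
Frank vs Dave: Frank wins 17–13.
Carol vs Dave: Dave wins 30–0.
Frank beats each rival — Hank (17–13), Carol (17–13), Dave (17–13) — so Frank is the Condorcet winner.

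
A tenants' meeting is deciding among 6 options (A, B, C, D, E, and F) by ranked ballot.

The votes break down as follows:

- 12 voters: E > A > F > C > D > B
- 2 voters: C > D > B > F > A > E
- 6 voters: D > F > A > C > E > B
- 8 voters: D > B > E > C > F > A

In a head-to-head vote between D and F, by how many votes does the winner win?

Ballots ranking D above F: 2+6+8 = 16.
Ballots ranking F above D: 12.
D wins 16–12, a margin of 4.

4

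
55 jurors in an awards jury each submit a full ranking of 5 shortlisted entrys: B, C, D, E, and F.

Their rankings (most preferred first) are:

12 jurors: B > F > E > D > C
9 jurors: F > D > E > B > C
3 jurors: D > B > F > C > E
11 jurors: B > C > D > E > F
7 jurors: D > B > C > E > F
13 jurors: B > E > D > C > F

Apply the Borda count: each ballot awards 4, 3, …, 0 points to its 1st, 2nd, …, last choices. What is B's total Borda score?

183

Borda scores:
  B: 12·4 + 9·1 + 3·3 + 11·4 + 7·3 + 13·4 = 183
  C: 12·0 + 9·0 + 3·1 + 11·3 + 7·2 + 13·1 = 63
  D: 12·1 + 9·3 + 3·4 + 11·2 + 7·4 + 13·2 = 127
  E: 12·2 + 9·2 + 3·0 + 11·1 + 7·1 + 13·3 = 99
  F: 12·3 + 9·4 + 3·2 + 11·0 + 7·0 + 13·0 = 78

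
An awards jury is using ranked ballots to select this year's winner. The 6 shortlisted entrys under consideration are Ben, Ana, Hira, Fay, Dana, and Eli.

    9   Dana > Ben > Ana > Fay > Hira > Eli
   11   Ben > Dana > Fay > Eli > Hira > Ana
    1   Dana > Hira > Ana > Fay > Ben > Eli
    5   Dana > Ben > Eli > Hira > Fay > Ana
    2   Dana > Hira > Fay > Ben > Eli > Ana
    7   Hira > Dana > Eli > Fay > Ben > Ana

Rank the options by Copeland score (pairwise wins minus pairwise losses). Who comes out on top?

Pairwise results:
  Ben vs Ana: Ben wins 34–1.
  Ben vs Hira: Ben wins 25–10.
  Ben vs Fay: Ben wins 25–10.
  Ben vs Dana: Dana wins 24–11.
  Ben vs Eli: Ben wins 28–7.
  Ana vs Hira: Hira wins 26–9.
  Ana vs Fay: Fay wins 25–10.
  Ana vs Dana: Dana wins 35–0.
  Ana vs Eli: Eli wins 25–10.
  Hira vs Fay: Fay wins 20–15.
  Hira vs Dana: Dana wins 28–7.
  Hira vs Eli: Hira wins 19–16.
  Fay vs Dana: Dana wins 35–0.
  Fay vs Eli: Fay wins 23–12.
  Dana vs Eli: Dana wins 35–0.
Copeland scores (wins − losses):
  Ben: 4 − 1 = 3
  Ana: 0 − 5 = -5
  Hira: 2 − 3 = -1
  Fay: 3 − 2 = 1
  Dana: 5 − 0 = 5
  Eli: 1 − 4 = -3
Dana has the best Copeland score.

Dana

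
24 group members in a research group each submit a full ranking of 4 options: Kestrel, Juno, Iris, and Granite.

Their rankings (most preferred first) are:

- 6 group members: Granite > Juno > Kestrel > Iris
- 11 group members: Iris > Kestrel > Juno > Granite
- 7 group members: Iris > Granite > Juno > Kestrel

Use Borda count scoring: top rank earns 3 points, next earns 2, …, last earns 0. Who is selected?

Borda scores:
  Kestrel: 6·1 + 11·2 + 7·0 = 28
  Juno: 6·2 + 11·1 + 7·1 = 30
  Iris: 6·0 + 11·3 + 7·3 = 54
  Granite: 6·3 + 11·0 + 7·2 = 32
Iris has the highest total.

Iris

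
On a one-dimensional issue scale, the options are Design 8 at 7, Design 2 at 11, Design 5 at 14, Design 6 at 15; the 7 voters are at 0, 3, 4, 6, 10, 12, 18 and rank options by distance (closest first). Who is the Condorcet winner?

With single-peaked preferences on a line, the Condorcet winner is the candidate closest to the median voter.
The median voter (position 6) is closest to Design 8 at 7.
Check: Design 8 vs Design 6 — voters closer to Design 8: 5 of 7.

Design 8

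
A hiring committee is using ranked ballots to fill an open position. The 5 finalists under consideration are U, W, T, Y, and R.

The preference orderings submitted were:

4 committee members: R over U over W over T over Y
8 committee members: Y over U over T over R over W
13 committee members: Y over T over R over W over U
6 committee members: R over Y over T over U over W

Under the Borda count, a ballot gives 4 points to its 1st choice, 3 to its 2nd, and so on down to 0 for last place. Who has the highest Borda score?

Y

Borda scores:
  U: 4·3 + 8·3 + 13·0 + 6·1 = 42
  W: 4·2 + 8·0 + 13·1 + 6·0 = 21
  T: 4·1 + 8·2 + 13·3 + 6·2 = 71
  Y: 4·0 + 8·4 + 13·4 + 6·3 = 102
  R: 4·4 + 8·1 + 13·2 + 6·4 = 74
Y has the highest total.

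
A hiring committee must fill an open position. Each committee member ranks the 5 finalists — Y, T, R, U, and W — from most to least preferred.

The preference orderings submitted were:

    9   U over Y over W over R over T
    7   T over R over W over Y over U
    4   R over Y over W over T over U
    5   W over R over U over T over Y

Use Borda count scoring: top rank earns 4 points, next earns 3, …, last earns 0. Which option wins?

R

Borda scores:
  Y: 9·3 + 7·1 + 4·3 + 5·0 = 46
  T: 9·0 + 7·4 + 4·1 + 5·1 = 37
  R: 9·1 + 7·3 + 4·4 + 5·3 = 61
  U: 9·4 + 7·0 + 4·0 + 5·2 = 46
  W: 9·2 + 7·2 + 4·2 + 5·4 = 60
R has the highest total.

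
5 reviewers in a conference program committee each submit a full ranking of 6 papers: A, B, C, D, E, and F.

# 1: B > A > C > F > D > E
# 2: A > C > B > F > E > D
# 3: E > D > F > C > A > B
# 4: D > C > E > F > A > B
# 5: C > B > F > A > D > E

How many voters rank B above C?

1

Ballots ranking B above C: 1.
Ballots ranking C above B: 4.
So 1 of 5 voters prefer B to C.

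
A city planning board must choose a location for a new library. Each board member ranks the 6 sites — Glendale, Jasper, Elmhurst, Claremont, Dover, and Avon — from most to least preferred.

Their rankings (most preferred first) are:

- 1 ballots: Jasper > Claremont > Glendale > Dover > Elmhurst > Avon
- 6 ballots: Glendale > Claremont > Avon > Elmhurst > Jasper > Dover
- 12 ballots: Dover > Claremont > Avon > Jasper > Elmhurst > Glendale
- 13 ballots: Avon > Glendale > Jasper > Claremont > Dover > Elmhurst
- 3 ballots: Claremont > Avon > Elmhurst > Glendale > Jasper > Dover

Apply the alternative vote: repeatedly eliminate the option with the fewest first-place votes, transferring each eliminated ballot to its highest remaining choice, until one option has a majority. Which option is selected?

Round 1: Avon 13, Dover 12, Glendale 6, Claremont 3, Jasper 1, Elmhurst 0. Elmhurst has the fewest and is eliminated.
Round 2: Avon 13, Dover 12, Glendale 6, Claremont 3, Jasper 1. Jasper has the fewest and is eliminated.
Round 3: Avon 13, Dover 12, Glendale 6, Claremont 4. Claremont has the fewest and is eliminated.
Round 4: Avon 16, Dover 12, Glendale 7. Glendale has the fewest and is eliminated.
Round 5: Avon 22, Dover 13. Avon has a majority.

Avon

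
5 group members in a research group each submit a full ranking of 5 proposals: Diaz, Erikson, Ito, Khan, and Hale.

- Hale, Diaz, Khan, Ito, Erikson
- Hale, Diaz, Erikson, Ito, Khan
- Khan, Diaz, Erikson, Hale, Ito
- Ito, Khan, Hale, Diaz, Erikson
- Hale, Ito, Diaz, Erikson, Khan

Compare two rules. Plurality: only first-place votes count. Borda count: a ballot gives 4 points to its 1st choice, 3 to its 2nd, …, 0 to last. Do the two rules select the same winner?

Plurality first-place counts: Diaz 0, Erikson 0, Ito 1, Khan 1, Hale 3 → Hale.
Borda totals: Diaz 12, Erikson 5, Ito 9, Khan 9, Hale 15 → Hale.
The two rules agree on Hale.

Yes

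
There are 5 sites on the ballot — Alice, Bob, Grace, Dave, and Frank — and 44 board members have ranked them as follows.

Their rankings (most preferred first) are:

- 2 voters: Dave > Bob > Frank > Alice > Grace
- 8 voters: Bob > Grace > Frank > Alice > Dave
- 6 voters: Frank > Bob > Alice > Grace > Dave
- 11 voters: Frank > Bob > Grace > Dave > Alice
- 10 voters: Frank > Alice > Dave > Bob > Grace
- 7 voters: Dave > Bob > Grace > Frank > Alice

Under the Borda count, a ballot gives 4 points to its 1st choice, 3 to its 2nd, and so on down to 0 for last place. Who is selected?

Frank

Borda scores:
  Alice: 2·1 + 8·1 + 6·2 + 11·0 + 10·3 + 7·0 = 52
  Bob: 2·3 + 8·4 + 6·3 + 11·3 + 10·1 + 7·3 = 120
  Grace: 2·0 + 8·3 + 6·1 + 11·2 + 10·0 + 7·2 = 66
  Dave: 2·4 + 8·0 + 6·0 + 11·1 + 10·2 + 7·4 = 67
  Frank: 2·2 + 8·2 + 6·4 + 11·4 + 10·4 + 7·1 = 135
Frank has the highest total.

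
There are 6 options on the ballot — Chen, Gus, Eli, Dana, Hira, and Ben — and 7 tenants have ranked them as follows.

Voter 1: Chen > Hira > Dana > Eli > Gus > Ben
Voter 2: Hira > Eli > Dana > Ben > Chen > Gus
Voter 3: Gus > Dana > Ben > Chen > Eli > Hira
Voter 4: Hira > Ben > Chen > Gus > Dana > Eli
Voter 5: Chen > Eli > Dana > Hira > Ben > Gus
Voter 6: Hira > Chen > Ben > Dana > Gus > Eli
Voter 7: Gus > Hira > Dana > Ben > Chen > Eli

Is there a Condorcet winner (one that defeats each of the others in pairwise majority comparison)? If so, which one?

Head-to-head results (7 voters total):
Chen vs Gus: Chen wins 5–2.
Chen vs Eli: Chen wins 6–1.
Chen vs Dana: Chen wins 4–3.
Chen vs Hira: Hira wins 4–3.
Chen vs Ben: Ben wins 4–3.
Gus vs Eli: Gus wins 4–3.
Gus vs Dana: Dana wins 4–3.
Gus vs Hira: Hira wins 5–2.
Gus vs Ben: Ben wins 4–3.
Eli vs Dana: Dana wins 5–2.
Eli vs Hira: Hira wins 5–2.
Eli vs Ben: Ben wins 4–3.
Dana vs Hira: Hira wins 5–2.
Dana vs Ben: Dana wins 5–2.
Hira vs Ben: Hira wins 6–1.
Hira beats each rival — Chen (4–3), Gus (5–2), Eli (5–2), Dana (5–2), Ben (6–1) — so Hira is the Condorcet winner.

Hira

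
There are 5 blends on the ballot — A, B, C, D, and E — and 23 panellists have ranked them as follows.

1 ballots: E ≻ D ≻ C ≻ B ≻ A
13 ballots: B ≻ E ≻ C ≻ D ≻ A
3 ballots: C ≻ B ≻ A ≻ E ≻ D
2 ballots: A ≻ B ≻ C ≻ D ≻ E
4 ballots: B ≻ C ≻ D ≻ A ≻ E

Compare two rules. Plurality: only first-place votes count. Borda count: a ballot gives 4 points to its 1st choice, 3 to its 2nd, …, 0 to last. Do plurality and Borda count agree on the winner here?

Plurality first-place counts: A 2, B 17, C 3, D 0, E 1 → B.
Borda totals: A 18, B 84, C 56, D 26, E 46 → B.
The two rules agree on B.

Yes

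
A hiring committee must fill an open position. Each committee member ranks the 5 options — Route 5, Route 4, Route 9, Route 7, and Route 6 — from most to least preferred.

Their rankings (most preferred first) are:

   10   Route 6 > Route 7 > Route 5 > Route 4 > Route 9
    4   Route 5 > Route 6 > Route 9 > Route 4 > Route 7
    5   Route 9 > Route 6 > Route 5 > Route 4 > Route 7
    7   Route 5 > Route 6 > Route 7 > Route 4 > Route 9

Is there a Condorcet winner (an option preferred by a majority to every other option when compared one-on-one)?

Head-to-head results (26 voters total):
Route 5 vs Route 4: Route 5 wins 26–0.
Route 5 vs Route 9: Route 5 wins 21–5.
Route 5 vs Route 7: Route 5 wins 16–10.
Route 5 vs Route 6: Route 6 wins 15–11.
Route 4 vs Route 9: Route 4 wins 17–9.
Route 4 vs Route 7: Route 7 wins 17–9.
Route 4 vs Route 6: Route 6 wins 26–0.
Route 9 vs Route 7: Route 7 wins 17–9.
Route 9 vs Route 6: Route 6 wins 21–5.
Route 7 vs Route 6: Route 6 wins 26–0.
Route 6 beats each rival — Route 5 (15–11), Route 4 (26–0), Route 9 (21–5), Route 7 (26–0) — so Route 6 is the Condorcet winner.

Yes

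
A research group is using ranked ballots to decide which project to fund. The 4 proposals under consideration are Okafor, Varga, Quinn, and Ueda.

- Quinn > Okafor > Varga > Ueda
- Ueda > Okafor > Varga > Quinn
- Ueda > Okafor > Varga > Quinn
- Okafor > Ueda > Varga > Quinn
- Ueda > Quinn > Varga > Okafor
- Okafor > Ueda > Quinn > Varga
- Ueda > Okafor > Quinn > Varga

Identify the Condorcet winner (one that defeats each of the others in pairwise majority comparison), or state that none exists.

Ueda

Head-to-head results (7 voters total):
Okafor vs Varga: Okafor wins 6–1.
Okafor vs Quinn: Okafor wins 5–2.
Okafor vs Ueda: Ueda wins 4–3.
Varga vs Quinn: Quinn wins 4–3.
Varga vs Ueda: Ueda wins 6–1.
Quinn vs Ueda: Ueda wins 6–1.
Ueda beats each rival — Okafor (4–3), Varga (6–1), Quinn (6–1) — so Ueda is the Condorcet winner.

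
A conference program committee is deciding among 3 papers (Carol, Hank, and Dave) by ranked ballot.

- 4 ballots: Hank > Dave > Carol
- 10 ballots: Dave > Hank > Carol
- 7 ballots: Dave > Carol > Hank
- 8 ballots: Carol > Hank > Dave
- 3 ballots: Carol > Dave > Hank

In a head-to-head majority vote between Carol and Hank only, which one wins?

Ballots ranking Carol above Hank: 7+8+3 = 18.
Ballots ranking Hank above Carol: 4+10 = 14.
Carol wins the head-to-head, 18–14.

Carol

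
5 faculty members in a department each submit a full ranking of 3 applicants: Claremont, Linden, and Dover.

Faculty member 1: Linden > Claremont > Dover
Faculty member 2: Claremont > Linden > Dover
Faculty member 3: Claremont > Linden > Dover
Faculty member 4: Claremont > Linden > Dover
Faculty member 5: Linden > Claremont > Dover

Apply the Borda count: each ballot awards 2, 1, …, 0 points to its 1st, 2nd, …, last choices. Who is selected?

Claremont

Borda scores:
  Claremont: 1 + 2 + 2 + 2 + 1 = 8
  Linden: 2 + 1 + 1 + 1 + 2 = 7
  Dover: 0 + 0 + 0 + 0 + 0 = 0
Claremont has the highest total.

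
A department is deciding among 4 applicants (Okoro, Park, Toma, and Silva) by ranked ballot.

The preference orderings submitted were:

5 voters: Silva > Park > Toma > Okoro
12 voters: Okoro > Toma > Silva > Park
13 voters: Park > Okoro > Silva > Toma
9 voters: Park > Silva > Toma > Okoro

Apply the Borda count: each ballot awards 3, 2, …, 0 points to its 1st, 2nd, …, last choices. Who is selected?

Borda scores:
  Okoro: 5·0 + 12·3 + 13·2 + 9·0 = 62
  Park: 5·2 + 12·0 + 13·3 + 9·3 = 76
  Toma: 5·1 + 12·2 + 13·0 + 9·1 = 38
  Silva: 5·3 + 12·1 + 13·1 + 9·2 = 58
Park has the highest total.

Park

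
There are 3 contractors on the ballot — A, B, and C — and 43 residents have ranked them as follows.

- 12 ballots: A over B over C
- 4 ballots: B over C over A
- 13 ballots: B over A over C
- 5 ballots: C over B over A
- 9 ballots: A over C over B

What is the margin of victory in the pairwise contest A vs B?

1

Ballots ranking A above B: 12+9 = 21.
Ballots ranking B above A: 4+13+5 = 22.
B wins 22–21, a margin of 1.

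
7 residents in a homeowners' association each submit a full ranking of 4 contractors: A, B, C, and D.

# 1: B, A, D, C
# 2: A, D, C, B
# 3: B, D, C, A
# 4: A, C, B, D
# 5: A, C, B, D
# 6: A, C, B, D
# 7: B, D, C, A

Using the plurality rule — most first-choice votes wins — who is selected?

First-place vote totals:
  A: 4
  B: 3
  C: 0
  D: 0
A has the most first-place votes.

A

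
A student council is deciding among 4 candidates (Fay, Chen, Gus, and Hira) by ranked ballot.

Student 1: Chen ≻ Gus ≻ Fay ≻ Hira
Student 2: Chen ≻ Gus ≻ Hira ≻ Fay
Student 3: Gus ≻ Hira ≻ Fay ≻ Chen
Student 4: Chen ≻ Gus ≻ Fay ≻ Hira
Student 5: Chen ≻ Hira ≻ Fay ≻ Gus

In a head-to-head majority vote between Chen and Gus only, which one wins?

Ballots ranking Chen above Gus: 4.
Ballots ranking Gus above Chen: 1.
Chen wins the head-to-head, 4–1.

Chen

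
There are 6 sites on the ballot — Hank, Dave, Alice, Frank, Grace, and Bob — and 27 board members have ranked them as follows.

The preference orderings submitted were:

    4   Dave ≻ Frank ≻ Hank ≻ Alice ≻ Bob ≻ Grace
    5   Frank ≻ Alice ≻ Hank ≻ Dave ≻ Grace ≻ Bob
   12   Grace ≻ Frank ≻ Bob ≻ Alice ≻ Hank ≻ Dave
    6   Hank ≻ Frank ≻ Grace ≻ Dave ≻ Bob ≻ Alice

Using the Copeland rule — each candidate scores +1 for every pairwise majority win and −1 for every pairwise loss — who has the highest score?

Pairwise results:
  Hank vs Dave: Hank wins 23–4.
  Hank vs Alice: Alice wins 17–10.
  Hank vs Frank: Frank wins 21–6.
  Hank vs Grace: Hank wins 15–12.
  Hank vs Bob: Hank wins 15–12.
  Dave vs Alice: Alice wins 17–10.
  Dave vs Frank: Frank wins 23–4.
  Dave vs Grace: Grace wins 18–9.
  Dave vs Bob: Dave wins 15–12.
  Alice vs Frank: Frank wins 27–0.
  Alice vs Grace: Grace wins 18–9.
  Alice vs Bob: Bob wins 18–9.
  Frank vs Grace: Frank wins 15–12.
  Frank vs Bob: Frank wins 27–0.
  Grace vs Bob: Grace wins 23–4.
Copeland scores (wins − losses):
  Hank: 3 − 2 = 1
  Dave: 1 − 4 = -3
  Alice: 2 − 3 = -1
  Frank: 5 − 0 = 5
  Grace: 3 − 2 = 1
  Bob: 1 − 4 = -3
Frank has the best Copeland score.

Frank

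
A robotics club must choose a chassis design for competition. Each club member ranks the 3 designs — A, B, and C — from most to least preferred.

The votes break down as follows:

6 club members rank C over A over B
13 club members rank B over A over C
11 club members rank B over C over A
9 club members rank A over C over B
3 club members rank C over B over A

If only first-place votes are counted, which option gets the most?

B

First-place vote totals:
  A: 9
  B: 24
  C: 9
B has the most first-place votes.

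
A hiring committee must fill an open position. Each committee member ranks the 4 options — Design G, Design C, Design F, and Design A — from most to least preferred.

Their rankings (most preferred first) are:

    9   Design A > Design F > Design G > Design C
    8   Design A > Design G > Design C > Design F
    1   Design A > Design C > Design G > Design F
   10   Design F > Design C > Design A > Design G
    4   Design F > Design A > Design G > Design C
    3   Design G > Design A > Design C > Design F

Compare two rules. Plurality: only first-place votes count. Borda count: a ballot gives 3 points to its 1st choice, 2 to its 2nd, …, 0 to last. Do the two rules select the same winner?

Yes

Plurality first-place counts: Design G 3, Design C 0, Design F 14, Design A 18 → Design A.
Borda totals: Design G 39, Design C 33, Design F 60, Design A 78 → Design A.
The two rules agree on Design A.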